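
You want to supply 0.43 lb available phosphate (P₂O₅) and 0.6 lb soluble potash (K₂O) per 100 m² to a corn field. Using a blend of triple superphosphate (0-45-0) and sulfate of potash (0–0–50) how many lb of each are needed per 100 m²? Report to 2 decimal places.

With a, b = lb per 100 m² of triple superphosphate and sulfate of potash:
P₂O₅: 0.45·a + 0·b = 0.43
K₂O: 0·a + 0.5·b = 0.6
Solving simultaneously: a = 0.955556, b = 1.2.

0.96 lb triple superphosphate, 1.20 lb sulfate of potash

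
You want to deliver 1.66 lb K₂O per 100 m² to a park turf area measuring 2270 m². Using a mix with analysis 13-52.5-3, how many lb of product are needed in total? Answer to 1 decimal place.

1256.1 lb

Product per 100 m² = 1.66 / 3% = 55.3333 lb.
Total product = 55.3333 × 2270 / 100 = 1256.07 lb.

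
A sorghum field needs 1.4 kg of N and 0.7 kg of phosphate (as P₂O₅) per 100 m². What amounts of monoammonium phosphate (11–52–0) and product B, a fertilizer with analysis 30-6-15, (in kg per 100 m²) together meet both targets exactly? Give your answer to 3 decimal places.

0.843 kg monoammonium phosphate, 4.357 kg product B

With a, b = kg per 100 m² of monoammonium phosphate and product B:
N: 0.11·a + 0.3·b = 1.4
P₂O₅: 0.52·a + 0.06·b = 0.7
From row1: a = (1.4 − 0.3·b) / 0.11.
Into row2: 0.52·(1.4 − 0.3·b)/0.11 + 0.06·b = 0.7 → b = 4.35743, a = 0.843373.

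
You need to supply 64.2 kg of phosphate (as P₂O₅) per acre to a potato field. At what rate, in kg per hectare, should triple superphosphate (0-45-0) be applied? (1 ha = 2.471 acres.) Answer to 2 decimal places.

352.53 kg of product per hectare

Product per acre = 64.2 / 45% = 142.667 kg.
Convert to per hectare: 142.667 × 2.471 = 352.529 kg.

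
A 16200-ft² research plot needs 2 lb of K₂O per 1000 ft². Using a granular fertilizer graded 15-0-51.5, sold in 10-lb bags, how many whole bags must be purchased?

7 bags

Product per 1000 ft² = 2 / 51.5% = 3.8835 lb.
Total product = 3.8835 × 16200 / 1000 = 62.9126 lb.
Bags = ⌈62.9126 / 10⌉ = 7.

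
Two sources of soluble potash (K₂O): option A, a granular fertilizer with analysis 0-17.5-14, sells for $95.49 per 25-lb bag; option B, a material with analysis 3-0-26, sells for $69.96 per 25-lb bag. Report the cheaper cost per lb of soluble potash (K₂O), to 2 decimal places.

option A: K₂O per bag = 25 × 14% = 3.5 lb; cost = 95.49 / 3.5 = $27.2829/lb K₂O.
option B: K₂O per bag = 25 × 26% = 6.5 lb; cost = 69.96 / 6.5 = $10.7631/lb K₂O.
option B is cheaper.

$10.76 per lb K₂O (option B)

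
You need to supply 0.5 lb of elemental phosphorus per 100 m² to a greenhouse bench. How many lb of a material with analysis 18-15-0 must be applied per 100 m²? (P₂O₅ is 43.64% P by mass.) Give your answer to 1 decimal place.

As P₂O₅: 0.5 / 0.4364 = 1.14574 lb per 100 m².
Product per 100 m² = 1.14574 / 15% = 7.63825 lb.

7.6 lb of product per hundred sq m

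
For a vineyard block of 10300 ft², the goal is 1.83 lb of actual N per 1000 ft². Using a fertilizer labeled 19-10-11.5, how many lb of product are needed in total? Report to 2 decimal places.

Product per 1000 ft² = 1.83 / 19% = 9.63158 lb.
Total product = 9.63158 × 10300 / 1000 = 99.2053 lb.

99.21 lb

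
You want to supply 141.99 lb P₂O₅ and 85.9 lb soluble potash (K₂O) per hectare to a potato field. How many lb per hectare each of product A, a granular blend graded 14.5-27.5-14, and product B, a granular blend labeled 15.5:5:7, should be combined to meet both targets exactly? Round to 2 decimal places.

Let a = lb of product A, b = lb of product B (per hectare).
P₂O₅: 0.275·a + 0.05·b = 141.99
K₂O: 0.14·a + 0.07·b = 85.9
Eliminate b: (row1) − 0.05/0.07·(row2) → 0.175·a = 80.6329, so a = 460.759.
Then b = (85.9 − 0.14·460.759) / 0.07 = 305.624.

460.76 lb product A, 305.62 lb product B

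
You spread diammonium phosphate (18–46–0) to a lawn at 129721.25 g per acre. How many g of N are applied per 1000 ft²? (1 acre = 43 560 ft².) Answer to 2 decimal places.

nitrogen per acre = 129721.25 × 18% = 23349.8 g.
Convert to per 1000 ft²: 23349.8 × 0.0229568 = 536.038 g.

536.04 g N per thousand sq ft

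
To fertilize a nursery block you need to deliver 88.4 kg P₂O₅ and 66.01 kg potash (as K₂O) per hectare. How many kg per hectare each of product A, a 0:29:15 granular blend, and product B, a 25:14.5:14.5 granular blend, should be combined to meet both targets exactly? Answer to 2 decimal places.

159.93 kg product A, 289.80 kg product B

With a, b = kg per hectare of product A and product B:
P₂O₅: 0.29·a + 0.145·b = 88.4
K₂O: 0.15·a + 0.145·b = 66.01
Eliminate a: (row1) − 0.29/0.15·(row2) → -0.135333·b = -39.2193, so b = 289.798.
Back-substitute: a = (88.4 − 0.145·289.798) / 0.29 = 159.929.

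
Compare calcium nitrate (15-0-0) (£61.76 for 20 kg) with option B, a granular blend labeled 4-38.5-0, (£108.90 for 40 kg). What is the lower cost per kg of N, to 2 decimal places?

£20.59 per kg N (calcium nitrate)

calcium nitrate: N per bag = 20 × 15% = 3 kg; cost = 61.76 / 3 = £20.5867/kg N.
option B: N per bag = 40 × 4% = 1.6 kg; cost = 108.90 / 1.6 = £68.0625/kg N.
calcium nitrate is cheaper.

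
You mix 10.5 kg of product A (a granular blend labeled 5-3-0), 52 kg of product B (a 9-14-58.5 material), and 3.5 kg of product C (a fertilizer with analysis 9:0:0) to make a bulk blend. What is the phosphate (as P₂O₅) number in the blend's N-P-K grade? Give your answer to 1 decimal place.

11.5% P₂O₅

Total mass = 10.5 + 52 + 3.5 = 66 kg.
P₂O₅ mass = 3%×10.5 + 14%×52 + 0%×3.5 = 7.595 kg.
% P₂O₅ = 7.595 / 66 = 11.5076%.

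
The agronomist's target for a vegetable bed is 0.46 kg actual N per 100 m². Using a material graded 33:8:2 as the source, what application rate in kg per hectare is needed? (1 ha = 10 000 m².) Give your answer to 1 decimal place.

Product per 100 m² = 0.46 / 33% = 1.39394 kg.
Convert to per hectare: 1.39394 × 100 = 139.394 kg.

139.4 kg of product per hectare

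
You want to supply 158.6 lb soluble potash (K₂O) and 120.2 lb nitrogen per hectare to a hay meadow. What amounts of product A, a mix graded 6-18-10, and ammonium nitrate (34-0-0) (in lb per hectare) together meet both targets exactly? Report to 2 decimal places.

Per-hectare balance (a = product A, b = ammonium nitrate):
K₂O: 0.1·a + 0·b = 158.6
N: 0.06·a + 0.34·b = 120.2
Eliminate b: (row1) − 0/0.34·(row2) → 0.1·a = 158.6, so a = 1586.
Then b = (120.2 − 0.06·1586) / 0.34 = 73.6471.

1586.00 lb product A, 73.65 lb ammonium nitrate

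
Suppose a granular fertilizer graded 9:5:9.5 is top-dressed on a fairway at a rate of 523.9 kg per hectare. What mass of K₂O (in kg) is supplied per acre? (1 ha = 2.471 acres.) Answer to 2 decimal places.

20.14 kg K₂O per acre

K₂O per hectare = 523.9 × 9.5% = 49.7705 kg.
Convert to per acre: 49.7705 × 0.404694 = 20.1418 kg.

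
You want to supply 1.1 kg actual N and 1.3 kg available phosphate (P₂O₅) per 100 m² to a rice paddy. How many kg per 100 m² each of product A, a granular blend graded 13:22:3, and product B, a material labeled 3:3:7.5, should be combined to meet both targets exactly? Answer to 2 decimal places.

With a, b = kg per 100 m² of product A and product B:
N: 0.13·a + 0.03·b = 1.1
P₂O₅: 0.22·a + 0.03·b = 1.3
From row1: a = (1.1 − 0.03·b) / 0.13.
Into row2: 0.22·(1.1 − 0.03·b)/0.13 + 0.03·b = 1.3 → b = 27.037, a = 2.22222.

2.22 kg product A, 27.04 kg product B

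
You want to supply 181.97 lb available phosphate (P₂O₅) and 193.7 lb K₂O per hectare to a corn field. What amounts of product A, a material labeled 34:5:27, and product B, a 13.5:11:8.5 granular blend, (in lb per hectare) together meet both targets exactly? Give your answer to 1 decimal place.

229.5 lb product A, 1550.0 lb product B

Per-hectare balance (a = product A, b = product B):
P₂O₅: 0.05·a + 0.11·b = 181.97
K₂O: 0.27·a + 0.085·b = 193.7
Eliminate b: (row1) − 0.11/0.085·(row2) → -0.299412·a = -68.7006, so a = 229.452.
Then b = (193.7 − 0.27·229.452) / 0.085 = 1549.98.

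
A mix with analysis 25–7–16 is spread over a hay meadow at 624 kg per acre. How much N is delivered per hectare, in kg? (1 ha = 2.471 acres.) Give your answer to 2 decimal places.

385.48 kg N per hectare

nitrogen per acre = 624 × 25% = 156 kg.
Convert to per hectare: 156 × 2.471 = 385.476 kg.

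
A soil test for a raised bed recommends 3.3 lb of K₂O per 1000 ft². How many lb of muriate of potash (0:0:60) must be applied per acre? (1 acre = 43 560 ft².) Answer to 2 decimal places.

239.58 lb of product per acre

Product per 1000 ft² = 3.3 / 60% = 5.5 lb.
Convert to per acre: 5.5 × 43.56 = 239.58 lb.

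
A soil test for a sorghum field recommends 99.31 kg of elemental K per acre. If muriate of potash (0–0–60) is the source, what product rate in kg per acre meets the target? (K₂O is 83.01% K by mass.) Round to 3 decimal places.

199.394 kg of product per acre

As K₂O: 99.31 / 0.8301 = 119.636 kg per acre.
Product per acre = 119.636 / 60% = 199.3936 kg.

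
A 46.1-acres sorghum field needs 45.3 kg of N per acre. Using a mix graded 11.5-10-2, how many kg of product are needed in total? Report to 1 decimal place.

Product per acre = 45.3 / 11.5% = 393.913 kg.
Total product = 393.913 × 46.1 = 18159.39 kg.

18159.4 kg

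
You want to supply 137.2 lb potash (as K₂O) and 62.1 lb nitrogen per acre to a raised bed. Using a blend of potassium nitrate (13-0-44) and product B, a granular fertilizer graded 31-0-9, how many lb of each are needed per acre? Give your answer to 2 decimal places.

296.26 lb potassium nitrate, 76.09 lb product B

Let a = lb of potassium nitrate, b = lb of product B (per acre).
K₂O: 0.44·a + 0.09·b = 137.2
N: 0.13·a + 0.31·b = 62.1
Eliminate b: (row1) − 0.09/0.31·(row2) → 0.402258·a = 119.171, so a = 296.255.
Then b = (62.1 − 0.13·296.255) / 0.31 = 76.0866.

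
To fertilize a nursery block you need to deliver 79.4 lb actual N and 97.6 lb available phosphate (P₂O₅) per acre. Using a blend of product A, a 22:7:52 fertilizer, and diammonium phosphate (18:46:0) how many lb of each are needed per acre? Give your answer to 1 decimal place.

Per-acre balance (a = product A, b = diammonium phosphate):
N: 0.22·a + 0.18·b = 79.4
P₂O₅: 0.07·a + 0.46·b = 97.6
From row1: a = (79.4 − 0.18·b) / 0.22.
Into row2: 0.07·(79.4 − 0.18·b)/0.22 + 0.46·b = 97.6 → b = 179.616, a = 213.95.

214.0 lb product A, 179.6 lb diammonium phosphate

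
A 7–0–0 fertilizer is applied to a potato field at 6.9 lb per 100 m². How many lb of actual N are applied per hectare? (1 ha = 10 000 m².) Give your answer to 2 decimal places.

48.30 lb N per hectare

nitrogen per 100 m² = 6.9 × 7% = 0.483 lb.
Convert to per hectare: 0.483 × 100 = 48.3 lb.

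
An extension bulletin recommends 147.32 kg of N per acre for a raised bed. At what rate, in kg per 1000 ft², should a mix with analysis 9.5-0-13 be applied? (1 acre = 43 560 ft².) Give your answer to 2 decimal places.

Product per acre = 147.32 / 9.5% = 1550.74 kg.
Convert to per 1000 ft²: 1550.74 × 0.0229568 = 35.60002 kg.

35.60 kg of product per thousand sq ft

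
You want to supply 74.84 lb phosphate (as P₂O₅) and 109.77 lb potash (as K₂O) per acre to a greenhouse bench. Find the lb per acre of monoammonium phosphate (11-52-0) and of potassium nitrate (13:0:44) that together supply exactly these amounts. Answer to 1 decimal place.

Per-acre balance (a = monoammonium phosphate, b = potassium nitrate):
P₂O₅: 0.52·a + 0·b = 74.84
K₂O: 0·a + 0.44·b = 109.77
Solving simultaneously: a = 143.923, b = 249.477.

143.9 lb monoammonium phosphate, 249.5 lb potassium nitrate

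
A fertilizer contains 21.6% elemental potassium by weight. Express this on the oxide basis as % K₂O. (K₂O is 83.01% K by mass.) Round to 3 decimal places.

26.021% K₂O

%K₂O = 21.6 / 0.8301 = 26.02096%.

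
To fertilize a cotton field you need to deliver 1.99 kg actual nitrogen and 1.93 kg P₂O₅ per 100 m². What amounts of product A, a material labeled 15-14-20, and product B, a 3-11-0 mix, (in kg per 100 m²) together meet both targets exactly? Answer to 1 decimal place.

Let a = kg of product A, b = kg of product B (per 100 m²).
N: 0.15·a + 0.03·b = 1.99
P₂O₅: 0.14·a + 0.11·b = 1.93
From row1: a = (1.99 − 0.03·b) / 0.15.
Into row2: 0.14·(1.99 − 0.03·b)/0.15 + 0.11·b = 1.93 → b = 0.886179, a = 13.0894.

13.1 kg product A, 0.9 kg product B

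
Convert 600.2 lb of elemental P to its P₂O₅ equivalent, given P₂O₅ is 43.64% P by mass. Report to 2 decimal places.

P₂O₅ = 600.2 / 0.4364 = 1375.344 lb.

1375.34 lb P₂O₅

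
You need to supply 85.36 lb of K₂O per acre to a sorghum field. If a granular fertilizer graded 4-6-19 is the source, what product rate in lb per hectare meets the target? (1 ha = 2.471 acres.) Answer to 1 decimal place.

Product per acre = 85.36 / 19% = 449.263 lb.
Convert to per hectare: 449.263 × 2.471 = 1110.13 lb.

1110.1 lb of product per hectare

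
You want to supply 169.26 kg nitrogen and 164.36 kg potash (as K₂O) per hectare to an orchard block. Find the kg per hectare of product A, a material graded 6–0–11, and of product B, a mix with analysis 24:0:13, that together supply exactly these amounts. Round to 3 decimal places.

Per-hectare balance (a = product A, b = product B):
N: 0.06·a + 0.24·b = 169.26
K₂O: 0.11·a + 0.13·b = 164.36
Eliminate a: (row1) − 0.06/0.11·(row2) → 0.169091·b = 79.6091, so b = 470.80645.
Back-substitute: a = (169.26 − 0.24·470.80645) / 0.06 = 937.7742.

937.774 kg product A, 470.806 kg product B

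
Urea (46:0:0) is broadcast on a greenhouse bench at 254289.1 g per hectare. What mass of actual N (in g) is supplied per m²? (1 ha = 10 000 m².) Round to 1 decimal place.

nitrogen per hectare = 254289.1 × 46% = 116973 g.
Convert to per m²: 116973 × 0.0001 = 11.6973 g.

11.7 g N per sq m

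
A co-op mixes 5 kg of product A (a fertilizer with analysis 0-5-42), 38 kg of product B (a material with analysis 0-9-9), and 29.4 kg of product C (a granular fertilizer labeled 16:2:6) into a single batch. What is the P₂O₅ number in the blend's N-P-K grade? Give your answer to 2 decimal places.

Total mass = 5 + 38 + 29.4 = 72.4 kg.
P₂O₅ mass = 5%×5 + 9%×38 + 2%×29.4 = 4.258 kg.
% P₂O₅ = 4.258 / 72.4 = 5.88122%.

5.88% P₂O₅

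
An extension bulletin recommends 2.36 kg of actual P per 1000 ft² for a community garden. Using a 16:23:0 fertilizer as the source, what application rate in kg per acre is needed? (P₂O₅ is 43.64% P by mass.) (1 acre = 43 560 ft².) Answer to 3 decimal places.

As P₂O₅: 2.36 / 0.4364 = 5.40788 kg per 1000 ft².
Product per 1000 ft² = 5.40788 / 23% = 23.5125 kg.
Convert to per acre: 23.5125 × 43.56 = 1024.20595 kg.

1024.206 kg of product per acre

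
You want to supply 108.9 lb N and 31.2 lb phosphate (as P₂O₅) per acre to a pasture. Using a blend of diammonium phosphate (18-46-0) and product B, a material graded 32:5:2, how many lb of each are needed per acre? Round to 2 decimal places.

With a, b = lb per acre of diammonium phosphate and product B:
N: 0.18·a + 0.32·b = 108.9
P₂O₅: 0.46·a + 0.05·b = 31.2
Solving simultaneously: a = 32.8437, b = 321.838.

32.84 lb diammonium phosphate, 321.84 lb product B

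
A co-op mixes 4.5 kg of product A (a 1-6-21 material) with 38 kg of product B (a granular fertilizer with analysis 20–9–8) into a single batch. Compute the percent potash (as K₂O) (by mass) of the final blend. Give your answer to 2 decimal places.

Total mass = 4.5 + 38 = 42.5 kg.
K₂O mass = 21%×4.5 + 8%×38 = 3.985 kg.
% K₂O = 3.985 / 42.5 = 9.37647%.

9.38% K₂O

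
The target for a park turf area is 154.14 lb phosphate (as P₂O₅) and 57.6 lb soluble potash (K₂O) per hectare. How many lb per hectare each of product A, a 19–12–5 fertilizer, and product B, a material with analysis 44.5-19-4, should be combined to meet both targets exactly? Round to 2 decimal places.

1016.68 lb product A, 169.15 lb product B

Let a = lb of product A, b = lb of product B (per hectare).
P₂O₅: 0.12·a + 0.19·b = 154.14
K₂O: 0.05·a + 0.04·b = 57.6
Eliminate b: (row1) − 0.19/0.04·(row2) → -0.1175·a = -119.46, so a = 1016.681.
Then b = (57.6 − 0.05·1016.681) / 0.04 = 169.149.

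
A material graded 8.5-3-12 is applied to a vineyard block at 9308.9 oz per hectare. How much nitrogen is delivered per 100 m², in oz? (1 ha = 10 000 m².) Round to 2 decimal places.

7.91 oz N per hundred sq m

nitrogen per hectare = 9308.9 × 8.5% = 791.256 oz.
Convert to per 100 m²: 791.256 × 0.01 = 7.91256 oz.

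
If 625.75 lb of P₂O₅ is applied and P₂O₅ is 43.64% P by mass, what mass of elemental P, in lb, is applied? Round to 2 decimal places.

P = 625.75 × 0.4364 = 273.077 lb.

273.08 lb P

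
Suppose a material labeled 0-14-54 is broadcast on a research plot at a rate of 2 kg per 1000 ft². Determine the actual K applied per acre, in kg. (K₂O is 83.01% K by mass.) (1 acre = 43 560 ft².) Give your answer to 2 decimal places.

39.05 kg K per acre

K₂O per 1000 ft² = 2 × 54% = 1.08 kg.
Elemental K = 1.08 × 0.8301 = 0.896508 kg per 1000 ft².
Convert to per acre: 0.896508 × 43.56 = 39.0519 kg.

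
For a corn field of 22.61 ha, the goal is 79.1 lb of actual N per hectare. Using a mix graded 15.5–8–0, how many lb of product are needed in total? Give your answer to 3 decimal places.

11538.394 lb

Product per hectare = 79.1 / 15.5% = 510.323 lb.
Total product = 510.323 × 22.61 = 11538.3935 lb.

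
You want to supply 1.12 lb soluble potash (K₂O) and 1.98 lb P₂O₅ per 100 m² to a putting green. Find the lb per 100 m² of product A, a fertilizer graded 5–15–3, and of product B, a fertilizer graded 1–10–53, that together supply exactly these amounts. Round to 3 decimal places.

Let a = lb of product A, b = lb of product B (per 100 m²).
K₂O: 0.03·a + 0.53·b = 1.12
P₂O₅: 0.15·a + 0.1·b = 1.98
Solving simultaneously: a = 12.2536, b = 1.41961.

12.254 lb product A, 1.420 lb product B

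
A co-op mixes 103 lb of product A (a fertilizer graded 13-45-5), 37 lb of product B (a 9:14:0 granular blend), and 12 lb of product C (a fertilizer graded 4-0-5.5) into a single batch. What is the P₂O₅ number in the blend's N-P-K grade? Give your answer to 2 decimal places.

Total mass = 103 + 37 + 12 = 152 lb.
P₂O₅ mass = 45%×103 + 14%×37 + 0%×12 = 51.53 lb.
% P₂O₅ = 51.53 / 152 = 33.9013%.

33.90% P₂O₅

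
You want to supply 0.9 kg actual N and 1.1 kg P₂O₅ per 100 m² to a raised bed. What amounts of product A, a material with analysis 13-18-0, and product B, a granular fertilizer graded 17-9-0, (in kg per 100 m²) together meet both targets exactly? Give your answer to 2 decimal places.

5.61 kg product A, 1.01 kg product B

Per-100 m² balance (a = product A, b = product B):
N: 0.13·a + 0.17·b = 0.9
P₂O₅: 0.18·a + 0.09·b = 1.1
Solving simultaneously: a = 5.60847, b = 1.00529.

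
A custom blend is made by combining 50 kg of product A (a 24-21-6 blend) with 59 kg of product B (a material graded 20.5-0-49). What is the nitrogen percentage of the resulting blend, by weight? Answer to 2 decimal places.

Total mass = 50 + 59 = 109 kg.
N mass = 24%×50 + 20.5%×59 = 24.095 kg.
% N = 24.095 / 109 = 22.1055%.

22.11% N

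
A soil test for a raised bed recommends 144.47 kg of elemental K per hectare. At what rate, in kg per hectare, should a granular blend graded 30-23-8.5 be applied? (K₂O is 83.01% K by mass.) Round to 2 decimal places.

As K₂O: 144.47 / 0.8301 = 174.039 kg per hectare.
Product per hectare = 174.039 / 8.5% = 2047.521 kg.

2047.52 kg of product per hectare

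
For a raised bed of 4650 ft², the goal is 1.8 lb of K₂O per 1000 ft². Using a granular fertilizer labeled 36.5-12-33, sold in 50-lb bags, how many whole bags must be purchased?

Product per 1000 ft² = 1.8 / 33% = 5.45455 lb.
Total product = 5.45455 × 4650 / 1000 = 25.3636 lb.
Bags = ⌈25.3636 / 50⌉ = 1.

1 bags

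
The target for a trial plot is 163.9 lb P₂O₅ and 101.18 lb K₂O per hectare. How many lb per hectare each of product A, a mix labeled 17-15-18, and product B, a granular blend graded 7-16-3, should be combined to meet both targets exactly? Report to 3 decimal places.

Let a = lb of product A, b = lb of product B (per hectare).
P₂O₅: 0.15·a + 0.16·b = 163.9
K₂O: 0.18·a + 0.03·b = 101.18
Eliminate a: (row1) − 0.15/0.18·(row2) → 0.135·b = 79.5833, so b = 589.5062.
Back-substitute: a = (163.9 − 0.16·589.5062) / 0.15 = 463.8601.

463.860 lb product A, 589.506 lb product B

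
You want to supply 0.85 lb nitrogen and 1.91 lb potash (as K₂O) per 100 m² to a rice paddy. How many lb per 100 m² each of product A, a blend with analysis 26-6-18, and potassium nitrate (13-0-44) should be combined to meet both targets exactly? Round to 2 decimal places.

Let a = lb of product A, b = lb of potassium nitrate (per 100 m²).
N: 0.26·a + 0.13·b = 0.85
K₂O: 0.18·a + 0.44·b = 1.91
Eliminate a: (row1) − 0.26/0.18·(row2) → -0.505556·b = -1.90889, so b = 3.77582.
Back-substitute: a = (0.85 − 0.13·3.77582) / 0.26 = 1.38132.

1.38 lb product A, 3.78 lb potassium nitrate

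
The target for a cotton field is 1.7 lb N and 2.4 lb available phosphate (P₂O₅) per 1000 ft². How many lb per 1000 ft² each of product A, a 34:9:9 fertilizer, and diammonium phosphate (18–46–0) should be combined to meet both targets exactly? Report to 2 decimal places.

With a, b = lb per 1000 ft² of product A and diammonium phosphate:
N: 0.34·a + 0.18·b = 1.7
P₂O₅: 0.09·a + 0.46·b = 2.4
Eliminate b: (row1) − 0.18/0.46·(row2) → 0.304783·a = 0.76087, so a = 2.49643.
Then b = (2.4 − 0.09·2.49643) / 0.46 = 4.72896.

2.50 lb product A, 4.73 lb diammonium phosphate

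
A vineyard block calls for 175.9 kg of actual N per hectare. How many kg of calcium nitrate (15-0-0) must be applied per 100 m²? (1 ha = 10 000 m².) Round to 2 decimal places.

11.73 kg of product per hundred sq m

Product per hectare = 175.9 / 15% = 1172.67 kg.
Convert to per 100 m²: 1172.67 × 0.01 = 11.7267 kg.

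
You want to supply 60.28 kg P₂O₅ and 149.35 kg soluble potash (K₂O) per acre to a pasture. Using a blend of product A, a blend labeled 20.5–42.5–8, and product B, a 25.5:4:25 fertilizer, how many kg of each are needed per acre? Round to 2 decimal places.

Per-acre balance (a = product A, b = product B):
P₂O₅: 0.425·a + 0.04·b = 60.28
K₂O: 0.08·a + 0.25·b = 149.35
Eliminate a: (row1) − 0.425/0.08·(row2) → -1.28812·b = -733.142, so b = 569.154.
Back-substitute: a = (60.28 − 0.04·569.154) / 0.425 = 88.2678.

88.27 kg product A, 569.15 kg product B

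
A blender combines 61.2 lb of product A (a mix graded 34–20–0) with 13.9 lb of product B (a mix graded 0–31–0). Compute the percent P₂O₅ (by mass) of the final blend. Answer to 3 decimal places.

Total mass = 61.2 + 13.9 = 75.1 lb.
P₂O₅ mass = 20%×61.2 + 31%×13.9 = 16.549 lb.
% P₂O₅ = 16.549 / 75.1 = 22.03595%.

22.036% P₂O₅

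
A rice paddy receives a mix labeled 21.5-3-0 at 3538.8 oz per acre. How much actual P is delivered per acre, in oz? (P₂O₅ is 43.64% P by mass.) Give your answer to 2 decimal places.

P₂O₅ per acre = 3538.8 × 3% = 106.164 oz.
Elemental P = 106.164 × 0.4364 = 46.32997 oz per acre.

46.33 oz P per acre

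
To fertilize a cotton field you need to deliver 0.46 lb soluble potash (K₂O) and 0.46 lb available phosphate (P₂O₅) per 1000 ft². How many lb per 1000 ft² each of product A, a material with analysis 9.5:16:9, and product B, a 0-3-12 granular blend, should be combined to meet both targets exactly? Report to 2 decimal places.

With a, b = lb per 1000 ft² of product A and product B:
K₂O: 0.09·a + 0.12·b = 0.46
P₂O₅: 0.16·a + 0.03·b = 0.46
Solving simultaneously: a = 2.50909, b = 1.95152.

2.51 lb product A, 1.95 lb product B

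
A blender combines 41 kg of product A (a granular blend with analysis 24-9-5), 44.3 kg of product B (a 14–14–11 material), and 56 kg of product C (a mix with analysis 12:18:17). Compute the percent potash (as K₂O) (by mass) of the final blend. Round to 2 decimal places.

Total mass = 41 + 44.3 + 56 = 141.3 kg.
K₂O mass = 5%×41 + 11%×44.3 + 17%×56 = 16.443 kg.
% K₂O = 16.443 / 141.3 = 11.6369%.

11.64% K₂O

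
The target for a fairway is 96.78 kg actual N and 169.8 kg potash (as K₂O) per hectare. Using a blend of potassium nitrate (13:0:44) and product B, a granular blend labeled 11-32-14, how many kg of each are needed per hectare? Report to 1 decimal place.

With a, b = kg per hectare of potassium nitrate and product B:
N: 0.13·a + 0.11·b = 96.78
K₂O: 0.44·a + 0.14·b = 169.8
Eliminate b: (row1) − 0.11/0.14·(row2) → -0.215714·a = -36.6343, so a = 169.828.
Then b = (169.8 − 0.44·169.828) / 0.14 = 679.113.

169.8 kg potassium nitrate, 679.1 kg product B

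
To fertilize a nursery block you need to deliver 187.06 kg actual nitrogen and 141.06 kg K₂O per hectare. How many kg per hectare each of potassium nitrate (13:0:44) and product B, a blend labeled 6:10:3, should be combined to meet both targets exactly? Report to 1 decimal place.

With a, b = kg per hectare of potassium nitrate and product B:
N: 0.13·a + 0.06·b = 187.06
K₂O: 0.44·a + 0.03·b = 141.06
Solving simultaneously: a = 126.747, b = 2843.049.

126.7 kg potassium nitrate, 2843.0 kg product B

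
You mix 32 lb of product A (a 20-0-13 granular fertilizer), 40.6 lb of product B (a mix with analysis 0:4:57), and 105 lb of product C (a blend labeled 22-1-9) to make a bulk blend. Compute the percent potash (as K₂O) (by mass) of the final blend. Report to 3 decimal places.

Total mass = 32 + 40.6 + 105 = 177.6 lb.
K₂O mass = 13%×32 + 57%×40.6 + 9%×105 = 36.752 lb.
% K₂O = 36.752 / 177.6 = 20.6937%.

20.694% K₂O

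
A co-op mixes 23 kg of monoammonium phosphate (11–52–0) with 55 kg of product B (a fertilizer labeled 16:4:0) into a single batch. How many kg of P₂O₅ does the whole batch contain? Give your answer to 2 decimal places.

14.16 kg P₂O₅

P₂O₅ mass = 52%×23 + 4%×55 = 14.16 kg.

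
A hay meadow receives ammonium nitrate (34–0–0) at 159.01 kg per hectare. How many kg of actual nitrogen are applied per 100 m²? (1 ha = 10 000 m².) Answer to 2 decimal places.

nitrogen per hectare = 159.01 × 34% = 54.0634 kg.
Convert to per 100 m²: 54.0634 × 0.01 = 0.540634 kg.

0.54 kg N per hundred sq m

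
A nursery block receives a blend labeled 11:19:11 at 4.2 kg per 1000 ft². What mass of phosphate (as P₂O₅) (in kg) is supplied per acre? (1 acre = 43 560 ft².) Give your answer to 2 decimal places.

P₂O₅ per 1000 ft² = 4.2 × 19% = 0.798 kg.
Convert to per acre: 0.798 × 43.56 = 34.7609 kg.

34.76 kg P₂O₅ per acre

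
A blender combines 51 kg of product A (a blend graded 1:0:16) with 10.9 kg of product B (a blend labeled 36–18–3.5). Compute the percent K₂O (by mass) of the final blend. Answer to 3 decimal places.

13.799% K₂O

Total mass = 51 + 10.9 = 61.9 kg.
K₂O mass = 16%×51 + 3.5%×10.9 = 8.5415 kg.
% K₂O = 8.5415 / 61.9 = 13.7989%.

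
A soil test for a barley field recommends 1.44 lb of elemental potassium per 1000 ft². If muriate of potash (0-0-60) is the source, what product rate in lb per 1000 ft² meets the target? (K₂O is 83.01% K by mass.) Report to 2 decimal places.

As K₂O: 1.44 / 0.8301 = 1.73473 lb per 1000 ft².
Product per 1000 ft² = 1.73473 / 60% = 2.89122 lb.

2.89 lb of product per thousand sq ft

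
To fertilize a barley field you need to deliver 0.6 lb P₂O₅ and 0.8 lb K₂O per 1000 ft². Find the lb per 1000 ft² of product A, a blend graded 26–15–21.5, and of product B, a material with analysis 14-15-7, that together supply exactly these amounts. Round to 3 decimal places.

With a, b = lb per 1000 ft² of product A and product B:
P₂O₅: 0.15·a + 0.15·b = 0.6
K₂O: 0.215·a + 0.07·b = 0.8
Eliminate b: (row1) − 0.15/0.07·(row2) → -0.310714·a = -1.11429, so a = 3.58621.
Then b = (0.8 − 0.215·3.58621) / 0.07 = 0.413793.

3.586 lb product A, 0.414 lb product B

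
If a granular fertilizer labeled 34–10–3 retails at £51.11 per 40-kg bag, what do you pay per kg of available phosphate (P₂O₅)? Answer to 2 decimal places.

£12.78 per kg P₂O₅

P₂O₅ in bag = 40 × 10% = 4 kg.
Cost per kg P₂O₅ = £51.11 / 4 = £12.7775.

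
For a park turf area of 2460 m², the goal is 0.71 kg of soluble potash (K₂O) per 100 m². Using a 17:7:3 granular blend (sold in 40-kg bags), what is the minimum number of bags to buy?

15 bags

Product per 100 m² = 0.71 / 3% = 23.6667 kg.
Total product = 23.6667 × 2460 / 100 = 582.2 kg.
Bags = ⌈582.2 / 40⌉ = 15.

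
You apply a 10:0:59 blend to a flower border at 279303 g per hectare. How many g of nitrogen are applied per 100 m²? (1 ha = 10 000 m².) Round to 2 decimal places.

279.30 g N per hundred sq m

nitrogen per hectare = 279303 × 10% = 27930.3 g.
Convert to per 100 m²: 27930.3 × 0.01 = 279.303 g.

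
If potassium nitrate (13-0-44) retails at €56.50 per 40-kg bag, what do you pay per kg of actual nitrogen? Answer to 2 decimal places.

€10.87 per kg N

N in bag = 40 × 13% = 5.2 kg.
Cost per kg N = €56.50 / 5.2 = €10.8654.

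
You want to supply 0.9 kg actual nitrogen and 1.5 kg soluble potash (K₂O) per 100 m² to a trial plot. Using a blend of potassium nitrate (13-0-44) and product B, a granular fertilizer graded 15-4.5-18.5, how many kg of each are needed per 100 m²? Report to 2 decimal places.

Per-100 m² balance (a = potassium nitrate, b = product B):
N: 0.13·a + 0.15·b = 0.9
K₂O: 0.44·a + 0.185·b = 1.5
Solving simultaneously: a = 1.39452, b = 4.79142.

1.39 kg potassium nitrate, 4.79 kg product B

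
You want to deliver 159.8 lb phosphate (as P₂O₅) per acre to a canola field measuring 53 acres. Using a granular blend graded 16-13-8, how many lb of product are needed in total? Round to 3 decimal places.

65149.231 lb

Product per acre = 159.8 / 13% = 1229.23 lb.
Total product = 1229.23 × 53 = 65149.2308 lb.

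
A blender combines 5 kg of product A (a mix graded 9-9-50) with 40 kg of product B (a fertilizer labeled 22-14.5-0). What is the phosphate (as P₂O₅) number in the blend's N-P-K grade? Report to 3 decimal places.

13.889% P₂O₅

Total mass = 5 + 40 = 45 kg.
P₂O₅ mass = 9%×5 + 14.5%×40 = 6.25 kg.
% P₂O₅ = 6.25 / 45 = 13.8889%.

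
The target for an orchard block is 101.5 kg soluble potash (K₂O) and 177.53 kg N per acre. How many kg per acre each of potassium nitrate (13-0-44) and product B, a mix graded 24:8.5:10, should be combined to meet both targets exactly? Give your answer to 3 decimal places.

71.350 kg potassium nitrate, 701.060 kg product B

Per-acre balance (a = potassium nitrate, b = product B):
K₂O: 0.44·a + 0.1·b = 101.5
N: 0.13·a + 0.24·b = 177.53
From row1: a = (101.5 − 0.1·b) / 0.44.
Into row2: 0.13·(101.5 − 0.1·b)/0.44 + 0.24·b = 177.53 → b = 701.06048, a = 71.3499.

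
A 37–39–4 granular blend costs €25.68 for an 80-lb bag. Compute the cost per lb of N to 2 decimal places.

N in bag = 80 × 37% = 29.6 lb.
Cost per lb N = €25.68 / 29.6 = €0.8676.

€0.87 per lb N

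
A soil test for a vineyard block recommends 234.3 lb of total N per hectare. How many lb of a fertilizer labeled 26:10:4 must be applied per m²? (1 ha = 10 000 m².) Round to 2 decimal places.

Product per hectare = 234.3 / 26% = 901.154 lb.
Convert to per m²: 901.154 × 0.0001 = 0.0901154 lb.

0.09 lb of product per sq m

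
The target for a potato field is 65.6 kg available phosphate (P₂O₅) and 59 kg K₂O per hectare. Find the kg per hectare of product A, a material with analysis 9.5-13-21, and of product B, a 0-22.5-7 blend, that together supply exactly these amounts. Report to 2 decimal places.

Let a = kg of product A, b = kg of product B (per hectare).
P₂O₅: 0.13·a + 0.225·b = 65.6
K₂O: 0.21·a + 0.07·b = 59
Solving simultaneously: a = 227.602, b = 160.052.

227.60 kg product A, 160.05 kg product B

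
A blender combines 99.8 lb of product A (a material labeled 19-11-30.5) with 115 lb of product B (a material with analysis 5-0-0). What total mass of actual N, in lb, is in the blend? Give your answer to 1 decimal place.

N mass = 19%×99.8 + 5%×115 = 24.712 lb.

24.7 lb N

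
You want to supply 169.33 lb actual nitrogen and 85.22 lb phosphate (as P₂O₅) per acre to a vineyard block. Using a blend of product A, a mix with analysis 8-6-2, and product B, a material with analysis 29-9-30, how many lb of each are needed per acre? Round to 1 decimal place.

With a, b = lb per acre of product A and product B:
N: 0.08·a + 0.29·b = 169.33
P₂O₅: 0.06·a + 0.09·b = 85.22
Eliminate b: (row1) − 0.29/0.09·(row2) → -0.113333·a = -105.268, so a = 928.833.
Then b = (85.22 − 0.06·928.833) / 0.09 = 327.667.

928.8 lb product A, 327.7 lb product B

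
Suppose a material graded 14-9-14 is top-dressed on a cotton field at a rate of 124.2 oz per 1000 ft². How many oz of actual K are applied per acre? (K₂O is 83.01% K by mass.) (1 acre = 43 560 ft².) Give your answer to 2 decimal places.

628.74 oz K per acre

K₂O per 1000 ft² = 124.2 × 14% = 17.388 oz.
Elemental K = 17.388 × 0.8301 = 14.4338 oz per 1000 ft².
Convert to per acre: 14.4338 × 43.56 = 628.735 oz.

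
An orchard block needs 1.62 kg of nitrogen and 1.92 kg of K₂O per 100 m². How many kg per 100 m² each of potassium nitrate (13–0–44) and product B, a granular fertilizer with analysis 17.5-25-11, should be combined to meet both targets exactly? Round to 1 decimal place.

Per-100 m² balance (a = potassium nitrate, b = product B):
N: 0.13·a + 0.175·b = 1.62
K₂O: 0.44·a + 0.11·b = 1.92
From row1: a = (1.62 − 0.175·b) / 0.13.
Into row2: 0.44·(1.62 − 0.175·b)/0.13 + 0.11·b = 1.92 → b = 7.38756, a = 2.51675.

2.5 kg potassium nitrate, 7.4 kg product B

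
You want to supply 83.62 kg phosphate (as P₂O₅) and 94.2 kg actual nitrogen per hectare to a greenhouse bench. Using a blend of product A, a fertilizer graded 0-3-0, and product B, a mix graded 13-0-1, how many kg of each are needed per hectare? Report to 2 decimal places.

Let a = kg of product A, b = kg of product B (per hectare).
P₂O₅: 0.03·a + 0·b = 83.62
N: 0·a + 0.13·b = 94.2
Solving simultaneously: a = 2787.333, b = 724.615.

2787.33 kg product A, 724.62 kg product B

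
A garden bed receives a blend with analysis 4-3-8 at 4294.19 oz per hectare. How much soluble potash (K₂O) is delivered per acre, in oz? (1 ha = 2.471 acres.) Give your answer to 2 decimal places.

K₂O per hectare = 4294.19 × 8% = 343.535 oz.
Convert to per acre: 343.535 × 0.404694 = 139.027 oz.

139.03 oz K₂O per acre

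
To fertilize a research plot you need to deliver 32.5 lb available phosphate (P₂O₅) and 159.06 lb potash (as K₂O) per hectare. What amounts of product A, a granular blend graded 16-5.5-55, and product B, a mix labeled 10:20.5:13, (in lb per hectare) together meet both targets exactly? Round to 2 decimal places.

268.77 lb product A, 86.43 lb product B

Let a = lb of product A, b = lb of product B (per hectare).
P₂O₅: 0.055·a + 0.205·b = 32.5
K₂O: 0.55·a + 0.13·b = 159.06
Eliminate b: (row1) − 0.205/0.13·(row2) → -0.812308·a = -218.325, so a = 268.772.
Then b = (159.06 − 0.55·268.772) / 0.13 = 86.4271.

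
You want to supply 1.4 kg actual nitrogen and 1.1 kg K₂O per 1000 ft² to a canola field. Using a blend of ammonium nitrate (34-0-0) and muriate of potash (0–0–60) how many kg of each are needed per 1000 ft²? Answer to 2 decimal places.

4.12 kg ammonium nitrate, 1.83 kg muriate of potash

With a, b = kg per 1000 ft² of ammonium nitrate and muriate of potash:
N: 0.34·a + 0·b = 1.4
K₂O: 0·a + 0.6·b = 1.1
Solving simultaneously: a = 4.11765, b = 1.83333.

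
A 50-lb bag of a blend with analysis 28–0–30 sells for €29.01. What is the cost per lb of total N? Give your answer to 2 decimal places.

€2.07 per lb N

N in bag = 50 × 28% = 14 lb.
Cost per lb N = €29.01 / 14 = €2.0721.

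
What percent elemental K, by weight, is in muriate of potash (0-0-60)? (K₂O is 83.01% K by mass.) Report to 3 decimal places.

49.806% K

%K = 60 × 0.8301 = 49.806%.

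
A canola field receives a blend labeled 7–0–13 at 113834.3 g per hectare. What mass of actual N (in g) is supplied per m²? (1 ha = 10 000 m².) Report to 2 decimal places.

nitrogen per hectare = 113834.3 × 7% = 7968.4 g.
Convert to per m²: 7968.4 × 0.0001 = 0.79684 g.

0.80 g N per sq m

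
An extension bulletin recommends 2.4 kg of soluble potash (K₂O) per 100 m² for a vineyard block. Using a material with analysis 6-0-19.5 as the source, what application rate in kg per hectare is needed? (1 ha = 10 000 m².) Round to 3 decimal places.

Product per 100 m² = 2.4 / 19.5% = 12.3077 kg.
Convert to per hectare: 12.3077 × 100 = 1230.7692 kg.

1230.769 kg of product per hectare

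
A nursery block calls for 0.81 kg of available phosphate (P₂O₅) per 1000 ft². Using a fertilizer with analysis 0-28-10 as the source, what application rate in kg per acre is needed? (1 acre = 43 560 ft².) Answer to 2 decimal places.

126.01 kg of product per acre

Product per 1000 ft² = 0.81 / 28% = 2.89286 kg.
Convert to per acre: 2.89286 × 43.56 = 126.013 kg.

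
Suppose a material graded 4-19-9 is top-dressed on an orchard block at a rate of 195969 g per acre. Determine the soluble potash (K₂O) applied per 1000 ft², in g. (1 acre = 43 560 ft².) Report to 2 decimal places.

K₂O per acre = 195969 × 9% = 17637.2 g.
Convert to per 1000 ft²: 17637.2 × 0.0229568 = 404.8946 g.

404.89 g K₂O per thousand sq ft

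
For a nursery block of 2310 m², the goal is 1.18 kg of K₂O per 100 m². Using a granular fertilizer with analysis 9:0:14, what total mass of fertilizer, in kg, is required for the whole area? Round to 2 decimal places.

Product per 100 m² = 1.18 / 14% = 8.42857 kg.
Total product = 8.42857 × 2310 / 100 = 194.7 kg.

194.70 kg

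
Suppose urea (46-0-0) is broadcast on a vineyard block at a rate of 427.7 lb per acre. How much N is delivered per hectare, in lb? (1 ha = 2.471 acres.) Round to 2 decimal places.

486.15 lb N per hectare

nitrogen per acre = 427.7 × 46% = 196.742 lb.
Convert to per hectare: 196.742 × 2.471 = 486.149 lb.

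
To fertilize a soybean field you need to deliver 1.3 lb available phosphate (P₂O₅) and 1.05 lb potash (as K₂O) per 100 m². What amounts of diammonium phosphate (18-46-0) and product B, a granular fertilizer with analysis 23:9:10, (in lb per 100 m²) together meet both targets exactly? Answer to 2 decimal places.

0.77 lb diammonium phosphate, 10.50 lb product B

Let a = lb of diammonium phosphate, b = lb of product B (per 100 m²).
P₂O₅: 0.46·a + 0.09·b = 1.3
K₂O: 0·a + 0.1·b = 1.05
Solving simultaneously: a = 0.771739, b = 10.5.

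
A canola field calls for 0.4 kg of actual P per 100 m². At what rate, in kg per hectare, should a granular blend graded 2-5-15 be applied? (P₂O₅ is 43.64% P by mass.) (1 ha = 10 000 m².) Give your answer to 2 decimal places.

1833.18 kg of product per hectare

As P₂O₅: 0.4 / 0.4364 = 0.91659 kg per 100 m².
Product per 100 m² = 0.91659 / 5% = 18.3318 kg.
Convert to per hectare: 18.3318 × 100 = 1833.181 kg.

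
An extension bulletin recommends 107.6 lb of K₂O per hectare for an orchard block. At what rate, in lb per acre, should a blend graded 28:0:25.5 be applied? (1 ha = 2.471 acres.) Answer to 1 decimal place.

Product per hectare = 107.6 / 25.5% = 421.961 lb.
Convert to per acre: 421.961 × 0.404694 = 170.765 lb.

170.8 lb of product per acre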